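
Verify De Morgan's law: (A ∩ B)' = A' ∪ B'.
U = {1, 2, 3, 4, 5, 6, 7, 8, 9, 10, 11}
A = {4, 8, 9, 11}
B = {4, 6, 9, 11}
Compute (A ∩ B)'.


U = {1, 2, 3, 4, 5, 6, 7, 8, 9, 10, 11}
A = {4, 8, 9, 11}, B = {4, 6, 9, 11}
A ∩ B = {4, 9, 11}
(A ∩ B)' = U \ (A ∩ B) = {1, 2, 3, 5, 6, 7, 8, 10}
Verification via A' ∪ B': A' = {1, 2, 3, 5, 6, 7, 10}, B' = {1, 2, 3, 5, 7, 8, 10}
A' ∪ B' = {1, 2, 3, 5, 6, 7, 8, 10} ✓

{1, 2, 3, 5, 6, 7, 8, 10}


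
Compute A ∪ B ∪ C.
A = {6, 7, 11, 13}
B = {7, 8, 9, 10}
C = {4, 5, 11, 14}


Set A = {6, 7, 11, 13}
Set B = {7, 8, 9, 10}
Set C = {4, 5, 11, 14}
First, A ∪ B = {6, 7, 8, 9, 10, 11, 13}
Then, (A ∪ B) ∪ C = {4, 5, 6, 7, 8, 9, 10, 11, 13, 14}

{4, 5, 6, 7, 8, 9, 10, 11, 13, 14}


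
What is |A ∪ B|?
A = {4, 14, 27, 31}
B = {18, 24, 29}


Set A = {4, 14, 27, 31}, |A| = 4
Set B = {18, 24, 29}, |B| = 3
A ∩ B = {}, |A ∩ B| = 0
|A ∪ B| = |A| + |B| - |A ∩ B| = 4 + 3 - 0 = 7

7


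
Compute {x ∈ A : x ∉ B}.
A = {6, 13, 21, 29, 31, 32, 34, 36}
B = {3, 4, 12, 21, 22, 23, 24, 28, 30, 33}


Set A = {6, 13, 21, 29, 31, 32, 34, 36}
Set B = {3, 4, 12, 21, 22, 23, 24, 28, 30, 33}
Check each element of A against B:
6 ∉ B (include), 13 ∉ B (include), 21 ∈ B, 29 ∉ B (include), 31 ∉ B (include), 32 ∉ B (include), 34 ∉ B (include), 36 ∉ B (include)
Elements of A not in B: {6, 13, 29, 31, 32, 34, 36}

{6, 13, 29, 31, 32, 34, 36}


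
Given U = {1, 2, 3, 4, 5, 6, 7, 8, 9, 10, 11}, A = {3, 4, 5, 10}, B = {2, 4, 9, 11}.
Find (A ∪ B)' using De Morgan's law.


U = {1, 2, 3, 4, 5, 6, 7, 8, 9, 10, 11}
A = {3, 4, 5, 10}, B = {2, 4, 9, 11}
A ∪ B = {2, 3, 4, 5, 9, 10, 11}
(A ∪ B)' = U \ (A ∪ B) = {1, 6, 7, 8}
Verification via A' ∩ B': A' = {1, 2, 6, 7, 8, 9, 11}, B' = {1, 3, 5, 6, 7, 8, 10}
A' ∩ B' = {1, 6, 7, 8} ✓

{1, 6, 7, 8}


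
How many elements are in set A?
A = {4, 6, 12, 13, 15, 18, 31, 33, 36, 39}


Set A = {4, 6, 12, 13, 15, 18, 31, 33, 36, 39}
Listing elements: 4, 6, 12, 13, 15, 18, 31, 33, 36, 39
Counting: 10 elements
|A| = 10

10


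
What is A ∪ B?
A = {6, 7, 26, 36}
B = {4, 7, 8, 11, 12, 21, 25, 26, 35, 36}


Set A = {6, 7, 26, 36}
Set B = {4, 7, 8, 11, 12, 21, 25, 26, 35, 36}
A ∪ B includes all elements in either set.
Elements from A: {6, 7, 26, 36}
Elements from B not already included: {4, 8, 11, 12, 21, 25, 35}
A ∪ B = {4, 6, 7, 8, 11, 12, 21, 25, 26, 35, 36}

{4, 6, 7, 8, 11, 12, 21, 25, 26, 35, 36}


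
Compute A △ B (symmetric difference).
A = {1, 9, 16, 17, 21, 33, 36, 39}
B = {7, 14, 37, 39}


Set A = {1, 9, 16, 17, 21, 33, 36, 39}
Set B = {7, 14, 37, 39}
A △ B = (A \ B) ∪ (B \ A)
Elements in A but not B: {1, 9, 16, 17, 21, 33, 36}
Elements in B but not A: {7, 14, 37}
A △ B = {1, 7, 9, 14, 16, 17, 21, 33, 36, 37}

{1, 7, 9, 14, 16, 17, 21, 33, 36, 37}


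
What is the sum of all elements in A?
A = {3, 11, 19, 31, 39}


Set A = {3, 11, 19, 31, 39}
Sum = 3 + 11 + 19 + 31 + 39 = 103

103


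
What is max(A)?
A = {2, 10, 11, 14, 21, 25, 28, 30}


Set A = {2, 10, 11, 14, 21, 25, 28, 30}
Elements in ascending order: 2, 10, 11, 14, 21, 25, 28, 30
The largest element is 30.

30


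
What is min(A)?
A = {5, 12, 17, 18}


Set A = {5, 12, 17, 18}
Elements in ascending order: 5, 12, 17, 18
The smallest element is 5.

5


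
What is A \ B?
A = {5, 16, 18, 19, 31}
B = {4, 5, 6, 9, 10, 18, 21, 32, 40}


Set A = {5, 16, 18, 19, 31}
Set B = {4, 5, 6, 9, 10, 18, 21, 32, 40}
A \ B includes elements in A that are not in B.
Check each element of A:
5 (in B, remove), 16 (not in B, keep), 18 (in B, remove), 19 (not in B, keep), 31 (not in B, keep)
A \ B = {16, 19, 31}

{16, 19, 31}


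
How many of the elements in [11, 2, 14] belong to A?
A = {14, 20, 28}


Set A = {14, 20, 28}
Candidates: [11, 2, 14]
Check each candidate:
11 ∉ A, 2 ∉ A, 14 ∈ A
Count of candidates in A: 1

1


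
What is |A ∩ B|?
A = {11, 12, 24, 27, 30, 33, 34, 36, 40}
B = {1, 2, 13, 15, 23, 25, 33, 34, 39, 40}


Set A = {11, 12, 24, 27, 30, 33, 34, 36, 40}
Set B = {1, 2, 13, 15, 23, 25, 33, 34, 39, 40}
A ∩ B = {33, 34, 40}
|A ∩ B| = 3

3


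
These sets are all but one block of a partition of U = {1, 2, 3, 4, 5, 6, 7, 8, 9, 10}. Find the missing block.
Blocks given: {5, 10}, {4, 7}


U = {1, 2, 3, 4, 5, 6, 7, 8, 9, 10}
Shown blocks: {5, 10}, {4, 7}
A partition's blocks are pairwise disjoint and cover U, so the missing block = U \ (union of shown blocks).
Union of shown blocks: {4, 5, 7, 10}
Missing block = U \ (union) = {1, 2, 3, 6, 8, 9}

{1, 2, 3, 6, 8, 9}


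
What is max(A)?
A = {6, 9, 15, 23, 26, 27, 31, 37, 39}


Set A = {6, 9, 15, 23, 26, 27, 31, 37, 39}
Elements in ascending order: 6, 9, 15, 23, 26, 27, 31, 37, 39
The largest element is 39.

39


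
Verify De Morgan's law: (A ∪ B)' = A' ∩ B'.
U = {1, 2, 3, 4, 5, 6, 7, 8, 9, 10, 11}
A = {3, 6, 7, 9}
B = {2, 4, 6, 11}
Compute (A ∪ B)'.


U = {1, 2, 3, 4, 5, 6, 7, 8, 9, 10, 11}
A = {3, 6, 7, 9}, B = {2, 4, 6, 11}
A ∪ B = {2, 3, 4, 6, 7, 9, 11}
(A ∪ B)' = U \ (A ∪ B) = {1, 5, 8, 10}
Verification via A' ∩ B': A' = {1, 2, 4, 5, 8, 10, 11}, B' = {1, 3, 5, 7, 8, 9, 10}
A' ∩ B' = {1, 5, 8, 10} ✓

{1, 5, 8, 10}


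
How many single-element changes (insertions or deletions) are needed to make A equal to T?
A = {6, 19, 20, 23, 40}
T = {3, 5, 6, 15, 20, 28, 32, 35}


Set A = {6, 19, 20, 23, 40}
Set T = {3, 5, 6, 15, 20, 28, 32, 35}
Elements to remove from A (in A, not in T): {19, 23, 40} → 3 removals
Elements to add to A (in T, not in A): {3, 5, 15, 28, 32, 35} → 6 additions
Total edits = 3 + 6 = 9

9


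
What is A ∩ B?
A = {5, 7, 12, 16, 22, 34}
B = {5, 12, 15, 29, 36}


Set A = {5, 7, 12, 16, 22, 34}
Set B = {5, 12, 15, 29, 36}
A ∩ B includes only elements in both sets.
Check each element of A against B:
5 ✓, 7 ✗, 12 ✓, 16 ✗, 22 ✗, 34 ✗
A ∩ B = {5, 12}

{5, 12}


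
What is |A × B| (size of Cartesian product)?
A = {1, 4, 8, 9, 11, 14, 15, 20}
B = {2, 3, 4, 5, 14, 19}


Set A = {1, 4, 8, 9, 11, 14, 15, 20} has 8 elements.
Set B = {2, 3, 4, 5, 14, 19} has 6 elements.
|A × B| = |A| × |B| = 8 × 6 = 48

48


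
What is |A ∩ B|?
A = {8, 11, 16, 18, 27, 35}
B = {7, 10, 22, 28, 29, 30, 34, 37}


Set A = {8, 11, 16, 18, 27, 35}
Set B = {7, 10, 22, 28, 29, 30, 34, 37}
A ∩ B = {}
|A ∩ B| = 0

0


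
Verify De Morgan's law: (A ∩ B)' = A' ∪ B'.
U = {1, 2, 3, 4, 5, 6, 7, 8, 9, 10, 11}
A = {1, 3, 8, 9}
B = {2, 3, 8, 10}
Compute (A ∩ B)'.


U = {1, 2, 3, 4, 5, 6, 7, 8, 9, 10, 11}
A = {1, 3, 8, 9}, B = {2, 3, 8, 10}
A ∩ B = {3, 8}
(A ∩ B)' = U \ (A ∩ B) = {1, 2, 4, 5, 6, 7, 9, 10, 11}
Verification via A' ∪ B': A' = {2, 4, 5, 6, 7, 10, 11}, B' = {1, 4, 5, 6, 7, 9, 11}
A' ∪ B' = {1, 2, 4, 5, 6, 7, 9, 10, 11} ✓

{1, 2, 4, 5, 6, 7, 9, 10, 11}


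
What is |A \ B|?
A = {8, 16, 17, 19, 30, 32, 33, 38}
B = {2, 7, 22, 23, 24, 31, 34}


Set A = {8, 16, 17, 19, 30, 32, 33, 38}
Set B = {2, 7, 22, 23, 24, 31, 34}
A \ B = {8, 16, 17, 19, 30, 32, 33, 38}
|A \ B| = 8

8


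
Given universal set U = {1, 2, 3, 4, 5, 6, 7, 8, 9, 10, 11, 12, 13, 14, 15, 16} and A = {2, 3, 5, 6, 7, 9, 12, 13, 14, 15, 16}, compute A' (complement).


Universal set U = {1, 2, 3, 4, 5, 6, 7, 8, 9, 10, 11, 12, 13, 14, 15, 16}
Set A = {2, 3, 5, 6, 7, 9, 12, 13, 14, 15, 16}
A' = U \ A = elements in U but not in A
Checking each element of U:
1 (not in A, include), 2 (in A, exclude), 3 (in A, exclude), 4 (not in A, include), 5 (in A, exclude), 6 (in A, exclude), 7 (in A, exclude), 8 (not in A, include), 9 (in A, exclude), 10 (not in A, include), 11 (not in A, include), 12 (in A, exclude), 13 (in A, exclude), 14 (in A, exclude), 15 (in A, exclude), 16 (in A, exclude)
A' = {1, 4, 8, 10, 11}

{1, 4, 8, 10, 11}


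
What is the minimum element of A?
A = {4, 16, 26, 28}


Set A = {4, 16, 26, 28}
Elements in ascending order: 4, 16, 26, 28
The smallest element is 4.

4


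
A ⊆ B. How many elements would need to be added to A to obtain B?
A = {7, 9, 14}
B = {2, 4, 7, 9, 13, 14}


Set A = {7, 9, 14}, |A| = 3
Set B = {2, 4, 7, 9, 13, 14}, |B| = 6
Since A ⊆ B: B \ A = {2, 4, 13}
|B| - |A| = 6 - 3 = 3

3


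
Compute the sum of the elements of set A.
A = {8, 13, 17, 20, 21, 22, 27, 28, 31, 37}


Set A = {8, 13, 17, 20, 21, 22, 27, 28, 31, 37}
Sum = 8 + 13 + 17 + 20 + 21 + 22 + 27 + 28 + 31 + 37 = 224

224


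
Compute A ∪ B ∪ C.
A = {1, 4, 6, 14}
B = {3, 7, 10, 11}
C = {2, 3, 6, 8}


Set A = {1, 4, 6, 14}
Set B = {3, 7, 10, 11}
Set C = {2, 3, 6, 8}
First, A ∪ B = {1, 3, 4, 6, 7, 10, 11, 14}
Then, (A ∪ B) ∪ C = {1, 2, 3, 4, 6, 7, 8, 10, 11, 14}

{1, 2, 3, 4, 6, 7, 8, 10, 11, 14}


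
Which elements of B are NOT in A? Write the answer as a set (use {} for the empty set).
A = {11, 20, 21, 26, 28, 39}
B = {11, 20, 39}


Set A = {11, 20, 21, 26, 28, 39}
Set B = {11, 20, 39}
Check each element of B against A:
11 ∈ A, 20 ∈ A, 39 ∈ A
Elements of B not in A: {}

{}


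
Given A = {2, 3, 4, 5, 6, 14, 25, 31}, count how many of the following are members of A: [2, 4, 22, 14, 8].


Set A = {2, 3, 4, 5, 6, 14, 25, 31}
Candidates: [2, 4, 22, 14, 8]
Check each candidate:
2 ∈ A, 4 ∈ A, 22 ∉ A, 14 ∈ A, 8 ∉ A
Count of candidates in A: 3

3


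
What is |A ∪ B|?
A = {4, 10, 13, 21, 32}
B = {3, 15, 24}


Set A = {4, 10, 13, 21, 32}, |A| = 5
Set B = {3, 15, 24}, |B| = 3
A ∩ B = {}, |A ∩ B| = 0
|A ∪ B| = |A| + |B| - |A ∩ B| = 5 + 3 - 0 = 8

8


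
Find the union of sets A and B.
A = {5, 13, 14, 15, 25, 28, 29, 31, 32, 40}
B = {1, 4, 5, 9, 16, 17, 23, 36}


Set A = {5, 13, 14, 15, 25, 28, 29, 31, 32, 40}
Set B = {1, 4, 5, 9, 16, 17, 23, 36}
A ∪ B includes all elements in either set.
Elements from A: {5, 13, 14, 15, 25, 28, 29, 31, 32, 40}
Elements from B not already included: {1, 4, 9, 16, 17, 23, 36}
A ∪ B = {1, 4, 5, 9, 13, 14, 15, 16, 17, 23, 25, 28, 29, 31, 32, 36, 40}

{1, 4, 5, 9, 13, 14, 15, 16, 17, 23, 25, 28, 29, 31, 32, 36, 40}


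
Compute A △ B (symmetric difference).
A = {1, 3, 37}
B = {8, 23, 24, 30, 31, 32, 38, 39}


Set A = {1, 3, 37}
Set B = {8, 23, 24, 30, 31, 32, 38, 39}
A △ B = (A \ B) ∪ (B \ A)
Elements in A but not B: {1, 3, 37}
Elements in B but not A: {8, 23, 24, 30, 31, 32, 38, 39}
A △ B = {1, 3, 8, 23, 24, 30, 31, 32, 37, 38, 39}

{1, 3, 8, 23, 24, 30, 31, 32, 37, 38, 39}


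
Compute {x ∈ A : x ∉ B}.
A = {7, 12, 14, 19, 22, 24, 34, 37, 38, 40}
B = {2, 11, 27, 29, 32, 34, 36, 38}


Set A = {7, 12, 14, 19, 22, 24, 34, 37, 38, 40}
Set B = {2, 11, 27, 29, 32, 34, 36, 38}
Check each element of A against B:
7 ∉ B (include), 12 ∉ B (include), 14 ∉ B (include), 19 ∉ B (include), 22 ∉ B (include), 24 ∉ B (include), 34 ∈ B, 37 ∉ B (include), 38 ∈ B, 40 ∉ B (include)
Elements of A not in B: {7, 12, 14, 19, 22, 24, 37, 40}

{7, 12, 14, 19, 22, 24, 37, 40}


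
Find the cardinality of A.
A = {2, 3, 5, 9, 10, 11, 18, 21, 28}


Set A = {2, 3, 5, 9, 10, 11, 18, 21, 28}
Listing elements: 2, 3, 5, 9, 10, 11, 18, 21, 28
Counting: 9 elements
|A| = 9

9


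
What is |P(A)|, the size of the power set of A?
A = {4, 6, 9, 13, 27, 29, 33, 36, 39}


Set A = {4, 6, 9, 13, 27, 29, 33, 36, 39}
|A| = 9
The power set P(A) contains all subsets of A.
|P(A)| = 2^|A| = 2^9 = 512

512


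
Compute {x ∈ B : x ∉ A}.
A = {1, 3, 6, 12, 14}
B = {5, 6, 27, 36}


Set A = {1, 3, 6, 12, 14}
Set B = {5, 6, 27, 36}
Check each element of B against A:
5 ∉ A (include), 6 ∈ A, 27 ∉ A (include), 36 ∉ A (include)
Elements of B not in A: {5, 27, 36}

{5, 27, 36}


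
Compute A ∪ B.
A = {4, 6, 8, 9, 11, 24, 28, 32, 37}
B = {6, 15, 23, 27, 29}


Set A = {4, 6, 8, 9, 11, 24, 28, 32, 37}
Set B = {6, 15, 23, 27, 29}
A ∪ B includes all elements in either set.
Elements from A: {4, 6, 8, 9, 11, 24, 28, 32, 37}
Elements from B not already included: {15, 23, 27, 29}
A ∪ B = {4, 6, 8, 9, 11, 15, 23, 24, 27, 28, 29, 32, 37}

{4, 6, 8, 9, 11, 15, 23, 24, 27, 28, 29, 32, 37}


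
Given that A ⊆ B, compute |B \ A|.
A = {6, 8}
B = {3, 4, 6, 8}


Set A = {6, 8}, |A| = 2
Set B = {3, 4, 6, 8}, |B| = 4
Since A ⊆ B: B \ A = {3, 4}
|B| - |A| = 4 - 2 = 2

2


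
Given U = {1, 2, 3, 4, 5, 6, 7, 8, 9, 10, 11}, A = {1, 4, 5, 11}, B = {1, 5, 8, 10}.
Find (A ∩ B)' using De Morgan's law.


U = {1, 2, 3, 4, 5, 6, 7, 8, 9, 10, 11}
A = {1, 4, 5, 11}, B = {1, 5, 8, 10}
A ∩ B = {1, 5}
(A ∩ B)' = U \ (A ∩ B) = {2, 3, 4, 6, 7, 8, 9, 10, 11}
Verification via A' ∪ B': A' = {2, 3, 6, 7, 8, 9, 10}, B' = {2, 3, 4, 6, 7, 9, 11}
A' ∪ B' = {2, 3, 4, 6, 7, 8, 9, 10, 11} ✓

{2, 3, 4, 6, 7, 8, 9, 10, 11}


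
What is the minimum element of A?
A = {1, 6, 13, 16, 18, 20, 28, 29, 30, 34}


Set A = {1, 6, 13, 16, 18, 20, 28, 29, 30, 34}
Elements in ascending order: 1, 6, 13, 16, 18, 20, 28, 29, 30, 34
The smallest element is 1.

1


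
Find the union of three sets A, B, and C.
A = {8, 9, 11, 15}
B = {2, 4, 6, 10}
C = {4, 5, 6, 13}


Set A = {8, 9, 11, 15}
Set B = {2, 4, 6, 10}
Set C = {4, 5, 6, 13}
First, A ∪ B = {2, 4, 6, 8, 9, 10, 11, 15}
Then, (A ∪ B) ∪ C = {2, 4, 5, 6, 8, 9, 10, 11, 13, 15}

{2, 4, 5, 6, 8, 9, 10, 11, 13, 15}


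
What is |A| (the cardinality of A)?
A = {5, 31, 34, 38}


Set A = {5, 31, 34, 38}
Listing elements: 5, 31, 34, 38
Counting: 4 elements
|A| = 4

4


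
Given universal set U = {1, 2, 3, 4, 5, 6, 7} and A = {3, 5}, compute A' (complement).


Universal set U = {1, 2, 3, 4, 5, 6, 7}
Set A = {3, 5}
A' = U \ A = elements in U but not in A
Checking each element of U:
1 (not in A, include), 2 (not in A, include), 3 (in A, exclude), 4 (not in A, include), 5 (in A, exclude), 6 (not in A, include), 7 (not in A, include)
A' = {1, 2, 4, 6, 7}

{1, 2, 4, 6, 7}


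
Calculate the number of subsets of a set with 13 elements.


The set has 13 elements.
The power set contains all possible subsets.
|P(A)| = 2^|A| = 2^13 = 8192

8192


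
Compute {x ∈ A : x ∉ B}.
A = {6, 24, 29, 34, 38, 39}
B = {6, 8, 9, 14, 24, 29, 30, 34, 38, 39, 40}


Set A = {6, 24, 29, 34, 38, 39}
Set B = {6, 8, 9, 14, 24, 29, 30, 34, 38, 39, 40}
Check each element of A against B:
6 ∈ B, 24 ∈ B, 29 ∈ B, 34 ∈ B, 38 ∈ B, 39 ∈ B
Elements of A not in B: {}

{}


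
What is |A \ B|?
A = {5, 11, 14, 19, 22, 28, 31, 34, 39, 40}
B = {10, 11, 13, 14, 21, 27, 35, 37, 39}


Set A = {5, 11, 14, 19, 22, 28, 31, 34, 39, 40}
Set B = {10, 11, 13, 14, 21, 27, 35, 37, 39}
A \ B = {5, 19, 22, 28, 31, 34, 40}
|A \ B| = 7

7


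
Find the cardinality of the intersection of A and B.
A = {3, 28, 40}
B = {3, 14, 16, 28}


Set A = {3, 28, 40}
Set B = {3, 14, 16, 28}
A ∩ B = {3, 28}
|A ∩ B| = 2

2


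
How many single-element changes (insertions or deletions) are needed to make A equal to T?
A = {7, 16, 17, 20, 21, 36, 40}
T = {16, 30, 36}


Set A = {7, 16, 17, 20, 21, 36, 40}
Set T = {16, 30, 36}
Elements to remove from A (in A, not in T): {7, 17, 20, 21, 40} → 5 removals
Elements to add to A (in T, not in A): {30} → 1 additions
Total edits = 5 + 1 = 6

6


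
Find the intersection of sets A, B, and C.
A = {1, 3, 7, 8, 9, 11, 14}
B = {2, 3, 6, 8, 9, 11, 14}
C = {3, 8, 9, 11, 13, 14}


Set A = {1, 3, 7, 8, 9, 11, 14}
Set B = {2, 3, 6, 8, 9, 11, 14}
Set C = {3, 8, 9, 11, 13, 14}
First, A ∩ B = {3, 8, 9, 11, 14}
Then, (A ∩ B) ∩ C = {3, 8, 9, 11, 14}

{3, 8, 9, 11, 14}


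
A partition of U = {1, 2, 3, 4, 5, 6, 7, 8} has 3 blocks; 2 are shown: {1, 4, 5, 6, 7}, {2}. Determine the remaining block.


U = {1, 2, 3, 4, 5, 6, 7, 8}
Shown blocks: {1, 4, 5, 6, 7}, {2}
A partition's blocks are pairwise disjoint and cover U, so the missing block = U \ (union of shown blocks).
Union of shown blocks: {1, 2, 4, 5, 6, 7}
Missing block = U \ (union) = {3, 8}

{3, 8}


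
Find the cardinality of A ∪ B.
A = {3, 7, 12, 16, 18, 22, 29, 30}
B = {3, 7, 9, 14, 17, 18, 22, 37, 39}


Set A = {3, 7, 12, 16, 18, 22, 29, 30}, |A| = 8
Set B = {3, 7, 9, 14, 17, 18, 22, 37, 39}, |B| = 9
A ∩ B = {3, 7, 18, 22}, |A ∩ B| = 4
|A ∪ B| = |A| + |B| - |A ∩ B| = 8 + 9 - 4 = 13

13


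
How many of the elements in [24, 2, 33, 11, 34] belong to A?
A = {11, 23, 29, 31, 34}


Set A = {11, 23, 29, 31, 34}
Candidates: [24, 2, 33, 11, 34]
Check each candidate:
24 ∉ A, 2 ∉ A, 33 ∉ A, 11 ∈ A, 34 ∈ A
Count of candidates in A: 2

2


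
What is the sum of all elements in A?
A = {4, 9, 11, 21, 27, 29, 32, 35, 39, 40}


Set A = {4, 9, 11, 21, 27, 29, 32, 35, 39, 40}
Sum = 4 + 9 + 11 + 21 + 27 + 29 + 32 + 35 + 39 + 40 = 247

247


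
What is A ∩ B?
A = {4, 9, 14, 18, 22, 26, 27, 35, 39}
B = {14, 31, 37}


Set A = {4, 9, 14, 18, 22, 26, 27, 35, 39}
Set B = {14, 31, 37}
A ∩ B includes only elements in both sets.
Check each element of A against B:
4 ✗, 9 ✗, 14 ✓, 18 ✗, 22 ✗, 26 ✗, 27 ✗, 35 ✗, 39 ✗
A ∩ B = {14}

{14}


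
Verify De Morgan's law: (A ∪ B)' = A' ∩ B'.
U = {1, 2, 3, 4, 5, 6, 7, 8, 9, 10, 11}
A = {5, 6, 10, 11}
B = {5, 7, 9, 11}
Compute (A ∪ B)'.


U = {1, 2, 3, 4, 5, 6, 7, 8, 9, 10, 11}
A = {5, 6, 10, 11}, B = {5, 7, 9, 11}
A ∪ B = {5, 6, 7, 9, 10, 11}
(A ∪ B)' = U \ (A ∪ B) = {1, 2, 3, 4, 8}
Verification via A' ∩ B': A' = {1, 2, 3, 4, 7, 8, 9}, B' = {1, 2, 3, 4, 6, 8, 10}
A' ∩ B' = {1, 2, 3, 4, 8} ✓

{1, 2, 3, 4, 8}


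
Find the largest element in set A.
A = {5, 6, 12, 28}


Set A = {5, 6, 12, 28}
Elements in ascending order: 5, 6, 12, 28
The largest element is 28.

28


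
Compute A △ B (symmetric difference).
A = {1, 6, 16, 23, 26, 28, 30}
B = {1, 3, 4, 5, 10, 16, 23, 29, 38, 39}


Set A = {1, 6, 16, 23, 26, 28, 30}
Set B = {1, 3, 4, 5, 10, 16, 23, 29, 38, 39}
A △ B = (A \ B) ∪ (B \ A)
Elements in A but not B: {6, 26, 28, 30}
Elements in B but not A: {3, 4, 5, 10, 29, 38, 39}
A △ B = {3, 4, 5, 6, 10, 26, 28, 29, 30, 38, 39}

{3, 4, 5, 6, 10, 26, 28, 29, 30, 38, 39}


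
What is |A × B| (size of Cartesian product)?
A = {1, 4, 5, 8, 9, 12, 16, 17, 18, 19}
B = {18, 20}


Set A = {1, 4, 5, 8, 9, 12, 16, 17, 18, 19} has 10 elements.
Set B = {18, 20} has 2 elements.
|A × B| = |A| × |B| = 10 × 2 = 20

20


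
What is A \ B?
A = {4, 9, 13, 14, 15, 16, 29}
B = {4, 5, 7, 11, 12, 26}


Set A = {4, 9, 13, 14, 15, 16, 29}
Set B = {4, 5, 7, 11, 12, 26}
A \ B includes elements in A that are not in B.
Check each element of A:
4 (in B, remove), 9 (not in B, keep), 13 (not in B, keep), 14 (not in B, keep), 15 (not in B, keep), 16 (not in B, keep), 29 (not in B, keep)
A \ B = {9, 13, 14, 15, 16, 29}

{9, 13, 14, 15, 16, 29}


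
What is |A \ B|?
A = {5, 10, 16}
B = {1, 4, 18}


Set A = {5, 10, 16}
Set B = {1, 4, 18}
A \ B = {5, 10, 16}
|A \ B| = 3

3


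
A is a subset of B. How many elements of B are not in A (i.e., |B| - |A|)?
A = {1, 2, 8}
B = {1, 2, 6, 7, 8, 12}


Set A = {1, 2, 8}, |A| = 3
Set B = {1, 2, 6, 7, 8, 12}, |B| = 6
Since A ⊆ B: B \ A = {6, 7, 12}
|B| - |A| = 6 - 3 = 3

3


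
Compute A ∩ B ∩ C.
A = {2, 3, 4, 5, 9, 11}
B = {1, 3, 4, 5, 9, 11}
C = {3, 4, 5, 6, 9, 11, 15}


Set A = {2, 3, 4, 5, 9, 11}
Set B = {1, 3, 4, 5, 9, 11}
Set C = {3, 4, 5, 6, 9, 11, 15}
First, A ∩ B = {3, 4, 5, 9, 11}
Then, (A ∩ B) ∩ C = {3, 4, 5, 9, 11}

{3, 4, 5, 9, 11}


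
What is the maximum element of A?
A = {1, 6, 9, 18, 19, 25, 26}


Set A = {1, 6, 9, 18, 19, 25, 26}
Elements in ascending order: 1, 6, 9, 18, 19, 25, 26
The largest element is 26.

26


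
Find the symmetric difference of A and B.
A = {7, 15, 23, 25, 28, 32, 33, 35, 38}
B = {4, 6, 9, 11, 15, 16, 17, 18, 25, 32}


Set A = {7, 15, 23, 25, 28, 32, 33, 35, 38}
Set B = {4, 6, 9, 11, 15, 16, 17, 18, 25, 32}
A △ B = (A \ B) ∪ (B \ A)
Elements in A but not B: {7, 23, 28, 33, 35, 38}
Elements in B but not A: {4, 6, 9, 11, 16, 17, 18}
A △ B = {4, 6, 7, 9, 11, 16, 17, 18, 23, 28, 33, 35, 38}

{4, 6, 7, 9, 11, 16, 17, 18, 23, 28, 33, 35, 38}


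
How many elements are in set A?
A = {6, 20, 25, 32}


Set A = {6, 20, 25, 32}
Listing elements: 6, 20, 25, 32
Counting: 4 elements
|A| = 4

4


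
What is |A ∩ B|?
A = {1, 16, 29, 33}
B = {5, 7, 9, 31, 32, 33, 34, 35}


Set A = {1, 16, 29, 33}
Set B = {5, 7, 9, 31, 32, 33, 34, 35}
A ∩ B = {33}
|A ∩ B| = 1

1


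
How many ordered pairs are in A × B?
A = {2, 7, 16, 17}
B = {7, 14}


Set A = {2, 7, 16, 17} has 4 elements.
Set B = {7, 14} has 2 elements.
|A × B| = |A| × |B| = 4 × 2 = 8

8


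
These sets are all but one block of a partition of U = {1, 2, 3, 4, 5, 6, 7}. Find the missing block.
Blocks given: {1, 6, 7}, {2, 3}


U = {1, 2, 3, 4, 5, 6, 7}
Shown blocks: {1, 6, 7}, {2, 3}
A partition's blocks are pairwise disjoint and cover U, so the missing block = U \ (union of shown blocks).
Union of shown blocks: {1, 2, 3, 6, 7}
Missing block = U \ (union) = {4, 5}

{4, 5}


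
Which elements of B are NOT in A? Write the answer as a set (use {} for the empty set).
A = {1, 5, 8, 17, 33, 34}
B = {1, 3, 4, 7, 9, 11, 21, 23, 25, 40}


Set A = {1, 5, 8, 17, 33, 34}
Set B = {1, 3, 4, 7, 9, 11, 21, 23, 25, 40}
Check each element of B against A:
1 ∈ A, 3 ∉ A (include), 4 ∉ A (include), 7 ∉ A (include), 9 ∉ A (include), 11 ∉ A (include), 21 ∉ A (include), 23 ∉ A (include), 25 ∉ A (include), 40 ∉ A (include)
Elements of B not in A: {3, 4, 7, 9, 11, 21, 23, 25, 40}

{3, 4, 7, 9, 11, 21, 23, 25, 40}


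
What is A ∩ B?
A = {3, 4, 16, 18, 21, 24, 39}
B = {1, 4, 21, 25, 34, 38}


Set A = {3, 4, 16, 18, 21, 24, 39}
Set B = {1, 4, 21, 25, 34, 38}
A ∩ B includes only elements in both sets.
Check each element of A against B:
3 ✗, 4 ✓, 16 ✗, 18 ✗, 21 ✓, 24 ✗, 39 ✗
A ∩ B = {4, 21}

{4, 21}


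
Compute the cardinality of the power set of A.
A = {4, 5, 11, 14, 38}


Set A = {4, 5, 11, 14, 38}
|A| = 5
The power set P(A) contains all subsets of A.
|P(A)| = 2^|A| = 2^5 = 32

32


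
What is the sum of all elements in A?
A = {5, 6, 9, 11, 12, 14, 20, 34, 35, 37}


Set A = {5, 6, 9, 11, 12, 14, 20, 34, 35, 37}
Sum = 5 + 6 + 9 + 11 + 12 + 14 + 20 + 34 + 35 + 37 = 183

183


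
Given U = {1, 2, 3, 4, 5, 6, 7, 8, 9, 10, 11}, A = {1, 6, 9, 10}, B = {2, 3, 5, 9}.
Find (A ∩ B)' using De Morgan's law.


U = {1, 2, 3, 4, 5, 6, 7, 8, 9, 10, 11}
A = {1, 6, 9, 10}, B = {2, 3, 5, 9}
A ∩ B = {9}
(A ∩ B)' = U \ (A ∩ B) = {1, 2, 3, 4, 5, 6, 7, 8, 10, 11}
Verification via A' ∪ B': A' = {2, 3, 4, 5, 7, 8, 11}, B' = {1, 4, 6, 7, 8, 10, 11}
A' ∪ B' = {1, 2, 3, 4, 5, 6, 7, 8, 10, 11} ✓

{1, 2, 3, 4, 5, 6, 7, 8, 10, 11}


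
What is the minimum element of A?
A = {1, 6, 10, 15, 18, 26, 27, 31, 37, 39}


Set A = {1, 6, 10, 15, 18, 26, 27, 31, 37, 39}
Elements in ascending order: 1, 6, 10, 15, 18, 26, 27, 31, 37, 39
The smallest element is 1.

1


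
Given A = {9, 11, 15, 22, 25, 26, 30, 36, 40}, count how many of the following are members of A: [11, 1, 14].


Set A = {9, 11, 15, 22, 25, 26, 30, 36, 40}
Candidates: [11, 1, 14]
Check each candidate:
11 ∈ A, 1 ∉ A, 14 ∉ A
Count of candidates in A: 1

1


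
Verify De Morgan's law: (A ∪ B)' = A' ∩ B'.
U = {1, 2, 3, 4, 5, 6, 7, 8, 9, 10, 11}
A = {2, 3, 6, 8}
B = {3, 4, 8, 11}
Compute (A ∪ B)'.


U = {1, 2, 3, 4, 5, 6, 7, 8, 9, 10, 11}
A = {2, 3, 6, 8}, B = {3, 4, 8, 11}
A ∪ B = {2, 3, 4, 6, 8, 11}
(A ∪ B)' = U \ (A ∪ B) = {1, 5, 7, 9, 10}
Verification via A' ∩ B': A' = {1, 4, 5, 7, 9, 10, 11}, B' = {1, 2, 5, 6, 7, 9, 10}
A' ∩ B' = {1, 5, 7, 9, 10} ✓

{1, 5, 7, 9, 10}


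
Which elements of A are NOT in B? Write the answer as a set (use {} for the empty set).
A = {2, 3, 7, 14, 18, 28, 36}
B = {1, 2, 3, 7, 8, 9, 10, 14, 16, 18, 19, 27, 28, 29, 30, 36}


Set A = {2, 3, 7, 14, 18, 28, 36}
Set B = {1, 2, 3, 7, 8, 9, 10, 14, 16, 18, 19, 27, 28, 29, 30, 36}
Check each element of A against B:
2 ∈ B, 3 ∈ B, 7 ∈ B, 14 ∈ B, 18 ∈ B, 28 ∈ B, 36 ∈ B
Elements of A not in B: {}

{}


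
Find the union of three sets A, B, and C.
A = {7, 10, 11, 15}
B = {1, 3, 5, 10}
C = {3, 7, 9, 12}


Set A = {7, 10, 11, 15}
Set B = {1, 3, 5, 10}
Set C = {3, 7, 9, 12}
First, A ∪ B = {1, 3, 5, 7, 10, 11, 15}
Then, (A ∪ B) ∪ C = {1, 3, 5, 7, 9, 10, 11, 12, 15}

{1, 3, 5, 7, 9, 10, 11, 12, 15}


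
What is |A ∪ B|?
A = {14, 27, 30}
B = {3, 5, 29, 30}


Set A = {14, 27, 30}, |A| = 3
Set B = {3, 5, 29, 30}, |B| = 4
A ∩ B = {30}, |A ∩ B| = 1
|A ∪ B| = |A| + |B| - |A ∩ B| = 3 + 4 - 1 = 6

6


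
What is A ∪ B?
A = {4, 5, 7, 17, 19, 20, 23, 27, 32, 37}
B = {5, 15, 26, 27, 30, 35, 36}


Set A = {4, 5, 7, 17, 19, 20, 23, 27, 32, 37}
Set B = {5, 15, 26, 27, 30, 35, 36}
A ∪ B includes all elements in either set.
Elements from A: {4, 5, 7, 17, 19, 20, 23, 27, 32, 37}
Elements from B not already included: {15, 26, 30, 35, 36}
A ∪ B = {4, 5, 7, 15, 17, 19, 20, 23, 26, 27, 30, 32, 35, 36, 37}

{4, 5, 7, 15, 17, 19, 20, 23, 26, 27, 30, 32, 35, 36, 37}


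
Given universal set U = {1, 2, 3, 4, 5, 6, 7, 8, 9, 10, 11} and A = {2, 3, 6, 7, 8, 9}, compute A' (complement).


Universal set U = {1, 2, 3, 4, 5, 6, 7, 8, 9, 10, 11}
Set A = {2, 3, 6, 7, 8, 9}
A' = U \ A = elements in U but not in A
Checking each element of U:
1 (not in A, include), 2 (in A, exclude), 3 (in A, exclude), 4 (not in A, include), 5 (not in A, include), 6 (in A, exclude), 7 (in A, exclude), 8 (in A, exclude), 9 (in A, exclude), 10 (not in A, include), 11 (not in A, include)
A' = {1, 4, 5, 10, 11}

{1, 4, 5, 10, 11}


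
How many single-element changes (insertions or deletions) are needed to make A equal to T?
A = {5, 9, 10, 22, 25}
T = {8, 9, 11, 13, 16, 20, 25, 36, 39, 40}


Set A = {5, 9, 10, 22, 25}
Set T = {8, 9, 11, 13, 16, 20, 25, 36, 39, 40}
Elements to remove from A (in A, not in T): {5, 10, 22} → 3 removals
Elements to add to A (in T, not in A): {8, 11, 13, 16, 20, 36, 39, 40} → 8 additions
Total edits = 3 + 8 = 11

11


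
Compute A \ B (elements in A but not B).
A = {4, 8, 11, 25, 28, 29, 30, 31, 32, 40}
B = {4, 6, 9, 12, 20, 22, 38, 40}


Set A = {4, 8, 11, 25, 28, 29, 30, 31, 32, 40}
Set B = {4, 6, 9, 12, 20, 22, 38, 40}
A \ B includes elements in A that are not in B.
Check each element of A:
4 (in B, remove), 8 (not in B, keep), 11 (not in B, keep), 25 (not in B, keep), 28 (not in B, keep), 29 (not in B, keep), 30 (not in B, keep), 31 (not in B, keep), 32 (not in B, keep), 40 (in B, remove)
A \ B = {8, 11, 25, 28, 29, 30, 31, 32}

{8, 11, 25, 28, 29, 30, 31, 32}


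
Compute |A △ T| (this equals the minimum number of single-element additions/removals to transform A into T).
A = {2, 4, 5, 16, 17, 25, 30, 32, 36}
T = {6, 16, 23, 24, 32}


Set A = {2, 4, 5, 16, 17, 25, 30, 32, 36}
Set T = {6, 16, 23, 24, 32}
Elements to remove from A (in A, not in T): {2, 4, 5, 17, 25, 30, 36} → 7 removals
Elements to add to A (in T, not in A): {6, 23, 24} → 3 additions
Total edits = 7 + 3 = 10

10


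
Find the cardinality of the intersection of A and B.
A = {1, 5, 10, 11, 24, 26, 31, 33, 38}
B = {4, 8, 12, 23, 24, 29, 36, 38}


Set A = {1, 5, 10, 11, 24, 26, 31, 33, 38}
Set B = {4, 8, 12, 23, 24, 29, 36, 38}
A ∩ B = {24, 38}
|A ∩ B| = 2

2


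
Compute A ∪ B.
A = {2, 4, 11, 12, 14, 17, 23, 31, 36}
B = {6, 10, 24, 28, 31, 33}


Set A = {2, 4, 11, 12, 14, 17, 23, 31, 36}
Set B = {6, 10, 24, 28, 31, 33}
A ∪ B includes all elements in either set.
Elements from A: {2, 4, 11, 12, 14, 17, 23, 31, 36}
Elements from B not already included: {6, 10, 24, 28, 33}
A ∪ B = {2, 4, 6, 10, 11, 12, 14, 17, 23, 24, 28, 31, 33, 36}

{2, 4, 6, 10, 11, 12, 14, 17, 23, 24, 28, 31, 33, 36}


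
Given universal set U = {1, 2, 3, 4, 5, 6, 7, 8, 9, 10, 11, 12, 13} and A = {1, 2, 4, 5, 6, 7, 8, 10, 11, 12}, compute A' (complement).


Universal set U = {1, 2, 3, 4, 5, 6, 7, 8, 9, 10, 11, 12, 13}
Set A = {1, 2, 4, 5, 6, 7, 8, 10, 11, 12}
A' = U \ A = elements in U but not in A
Checking each element of U:
1 (in A, exclude), 2 (in A, exclude), 3 (not in A, include), 4 (in A, exclude), 5 (in A, exclude), 6 (in A, exclude), 7 (in A, exclude), 8 (in A, exclude), 9 (not in A, include), 10 (in A, exclude), 11 (in A, exclude), 12 (in A, exclude), 13 (not in A, include)
A' = {3, 9, 13}

{3, 9, 13}


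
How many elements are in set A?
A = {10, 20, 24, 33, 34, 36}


Set A = {10, 20, 24, 33, 34, 36}
Listing elements: 10, 20, 24, 33, 34, 36
Counting: 6 elements
|A| = 6

6


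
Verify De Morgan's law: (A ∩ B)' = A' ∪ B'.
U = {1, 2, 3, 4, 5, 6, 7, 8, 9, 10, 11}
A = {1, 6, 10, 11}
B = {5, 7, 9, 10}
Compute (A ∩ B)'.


U = {1, 2, 3, 4, 5, 6, 7, 8, 9, 10, 11}
A = {1, 6, 10, 11}, B = {5, 7, 9, 10}
A ∩ B = {10}
(A ∩ B)' = U \ (A ∩ B) = {1, 2, 3, 4, 5, 6, 7, 8, 9, 11}
Verification via A' ∪ B': A' = {2, 3, 4, 5, 7, 8, 9}, B' = {1, 2, 3, 4, 6, 8, 11}
A' ∪ B' = {1, 2, 3, 4, 5, 6, 7, 8, 9, 11} ✓

{1, 2, 3, 4, 5, 6, 7, 8, 9, 11}


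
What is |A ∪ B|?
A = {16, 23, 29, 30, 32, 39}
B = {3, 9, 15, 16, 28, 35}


Set A = {16, 23, 29, 30, 32, 39}, |A| = 6
Set B = {3, 9, 15, 16, 28, 35}, |B| = 6
A ∩ B = {16}, |A ∩ B| = 1
|A ∪ B| = |A| + |B| - |A ∩ B| = 6 + 6 - 1 = 11

11


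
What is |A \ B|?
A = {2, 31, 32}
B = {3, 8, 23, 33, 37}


Set A = {2, 31, 32}
Set B = {3, 8, 23, 33, 37}
A \ B = {2, 31, 32}
|A \ B| = 3

3


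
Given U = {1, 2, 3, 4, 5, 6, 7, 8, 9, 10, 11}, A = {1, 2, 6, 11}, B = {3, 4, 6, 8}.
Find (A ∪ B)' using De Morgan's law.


U = {1, 2, 3, 4, 5, 6, 7, 8, 9, 10, 11}
A = {1, 2, 6, 11}, B = {3, 4, 6, 8}
A ∪ B = {1, 2, 3, 4, 6, 8, 11}
(A ∪ B)' = U \ (A ∪ B) = {5, 7, 9, 10}
Verification via A' ∩ B': A' = {3, 4, 5, 7, 8, 9, 10}, B' = {1, 2, 5, 7, 9, 10, 11}
A' ∩ B' = {5, 7, 9, 10} ✓

{5, 7, 9, 10}


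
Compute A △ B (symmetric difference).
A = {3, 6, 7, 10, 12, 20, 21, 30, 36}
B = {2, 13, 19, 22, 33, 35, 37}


Set A = {3, 6, 7, 10, 12, 20, 21, 30, 36}
Set B = {2, 13, 19, 22, 33, 35, 37}
A △ B = (A \ B) ∪ (B \ A)
Elements in A but not B: {3, 6, 7, 10, 12, 20, 21, 30, 36}
Elements in B but not A: {2, 13, 19, 22, 33, 35, 37}
A △ B = {2, 3, 6, 7, 10, 12, 13, 19, 20, 21, 22, 30, 33, 35, 36, 37}

{2, 3, 6, 7, 10, 12, 13, 19, 20, 21, 22, 30, 33, 35, 36, 37}


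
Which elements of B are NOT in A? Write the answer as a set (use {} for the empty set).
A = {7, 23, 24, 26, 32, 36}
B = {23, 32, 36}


Set A = {7, 23, 24, 26, 32, 36}
Set B = {23, 32, 36}
Check each element of B against A:
23 ∈ A, 32 ∈ A, 36 ∈ A
Elements of B not in A: {}

{}


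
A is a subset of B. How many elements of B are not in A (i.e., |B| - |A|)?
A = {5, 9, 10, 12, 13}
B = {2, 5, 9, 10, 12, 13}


Set A = {5, 9, 10, 12, 13}, |A| = 5
Set B = {2, 5, 9, 10, 12, 13}, |B| = 6
Since A ⊆ B: B \ A = {2}
|B| - |A| = 6 - 5 = 1

1


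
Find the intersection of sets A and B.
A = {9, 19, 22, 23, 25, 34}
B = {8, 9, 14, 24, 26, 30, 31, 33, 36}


Set A = {9, 19, 22, 23, 25, 34}
Set B = {8, 9, 14, 24, 26, 30, 31, 33, 36}
A ∩ B includes only elements in both sets.
Check each element of A against B:
9 ✓, 19 ✗, 22 ✗, 23 ✗, 25 ✗, 34 ✗
A ∩ B = {9}

{9}


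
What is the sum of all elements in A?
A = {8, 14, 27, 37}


Set A = {8, 14, 27, 37}
Sum = 8 + 14 + 27 + 37 = 86

86


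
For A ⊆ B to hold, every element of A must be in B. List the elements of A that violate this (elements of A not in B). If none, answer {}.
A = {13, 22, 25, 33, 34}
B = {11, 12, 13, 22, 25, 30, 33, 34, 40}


Set A = {13, 22, 25, 33, 34}
Set B = {11, 12, 13, 22, 25, 30, 33, 34, 40}
Check each element of A against B:
13 ∈ B, 22 ∈ B, 25 ∈ B, 33 ∈ B, 34 ∈ B
Elements of A not in B: {}

{}


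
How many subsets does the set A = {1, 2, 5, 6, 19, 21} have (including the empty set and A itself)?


Set A = {1, 2, 5, 6, 19, 21}
|A| = 6
The power set P(A) contains all subsets of A.
|P(A)| = 2^|A| = 2^6 = 64

64


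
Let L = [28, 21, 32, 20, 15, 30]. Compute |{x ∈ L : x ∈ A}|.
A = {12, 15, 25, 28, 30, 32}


Set A = {12, 15, 25, 28, 30, 32}
Candidates: [28, 21, 32, 20, 15, 30]
Check each candidate:
28 ∈ A, 21 ∉ A, 32 ∈ A, 20 ∉ A, 15 ∈ A, 30 ∈ A
Count of candidates in A: 4

4


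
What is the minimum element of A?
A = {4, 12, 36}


Set A = {4, 12, 36}
Elements in ascending order: 4, 12, 36
The smallest element is 4.

4


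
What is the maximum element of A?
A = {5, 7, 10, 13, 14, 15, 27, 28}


Set A = {5, 7, 10, 13, 14, 15, 27, 28}
Elements in ascending order: 5, 7, 10, 13, 14, 15, 27, 28
The largest element is 28.

28


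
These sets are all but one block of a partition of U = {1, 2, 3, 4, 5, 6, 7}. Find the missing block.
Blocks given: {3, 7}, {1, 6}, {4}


U = {1, 2, 3, 4, 5, 6, 7}
Shown blocks: {3, 7}, {1, 6}, {4}
A partition's blocks are pairwise disjoint and cover U, so the missing block = U \ (union of shown blocks).
Union of shown blocks: {1, 3, 4, 6, 7}
Missing block = U \ (union) = {2, 5}

{2, 5}


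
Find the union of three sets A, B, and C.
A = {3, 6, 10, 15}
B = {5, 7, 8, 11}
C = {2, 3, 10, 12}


Set A = {3, 6, 10, 15}
Set B = {5, 7, 8, 11}
Set C = {2, 3, 10, 12}
First, A ∪ B = {3, 5, 6, 7, 8, 10, 11, 15}
Then, (A ∪ B) ∪ C = {2, 3, 5, 6, 7, 8, 10, 11, 12, 15}

{2, 3, 5, 6, 7, 8, 10, 11, 12, 15}


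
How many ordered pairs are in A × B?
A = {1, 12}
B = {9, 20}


Set A = {1, 12} has 2 elements.
Set B = {9, 20} has 2 elements.
|A × B| = |A| × |B| = 2 × 2 = 4

4


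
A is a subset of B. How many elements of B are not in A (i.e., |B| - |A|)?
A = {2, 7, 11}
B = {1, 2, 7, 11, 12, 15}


Set A = {2, 7, 11}, |A| = 3
Set B = {1, 2, 7, 11, 12, 15}, |B| = 6
Since A ⊆ B: B \ A = {1, 12, 15}
|B| - |A| = 6 - 3 = 3

3


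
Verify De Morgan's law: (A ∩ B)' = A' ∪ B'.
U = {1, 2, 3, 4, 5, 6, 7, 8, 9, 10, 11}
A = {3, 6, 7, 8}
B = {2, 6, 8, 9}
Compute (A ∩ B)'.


U = {1, 2, 3, 4, 5, 6, 7, 8, 9, 10, 11}
A = {3, 6, 7, 8}, B = {2, 6, 8, 9}
A ∩ B = {6, 8}
(A ∩ B)' = U \ (A ∩ B) = {1, 2, 3, 4, 5, 7, 9, 10, 11}
Verification via A' ∪ B': A' = {1, 2, 4, 5, 9, 10, 11}, B' = {1, 3, 4, 5, 7, 10, 11}
A' ∪ B' = {1, 2, 3, 4, 5, 7, 9, 10, 11} ✓

{1, 2, 3, 4, 5, 7, 9, 10, 11}


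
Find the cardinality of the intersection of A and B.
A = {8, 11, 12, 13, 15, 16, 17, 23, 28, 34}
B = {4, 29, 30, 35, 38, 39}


Set A = {8, 11, 12, 13, 15, 16, 17, 23, 28, 34}
Set B = {4, 29, 30, 35, 38, 39}
A ∩ B = {}
|A ∩ B| = 0

0


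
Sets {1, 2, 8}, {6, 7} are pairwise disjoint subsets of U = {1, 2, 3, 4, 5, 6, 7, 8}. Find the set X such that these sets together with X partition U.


U = {1, 2, 3, 4, 5, 6, 7, 8}
Shown blocks: {1, 2, 8}, {6, 7}
A partition's blocks are pairwise disjoint and cover U, so the missing block = U \ (union of shown blocks).
Union of shown blocks: {1, 2, 6, 7, 8}
Missing block = U \ (union) = {3, 4, 5}

{3, 4, 5}


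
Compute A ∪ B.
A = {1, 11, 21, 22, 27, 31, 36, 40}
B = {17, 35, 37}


Set A = {1, 11, 21, 22, 27, 31, 36, 40}
Set B = {17, 35, 37}
A ∪ B includes all elements in either set.
Elements from A: {1, 11, 21, 22, 27, 31, 36, 40}
Elements from B not already included: {17, 35, 37}
A ∪ B = {1, 11, 17, 21, 22, 27, 31, 35, 36, 37, 40}

{1, 11, 17, 21, 22, 27, 31, 35, 36, 37, 40}


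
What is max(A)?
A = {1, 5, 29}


Set A = {1, 5, 29}
Elements in ascending order: 1, 5, 29
The largest element is 29.

29


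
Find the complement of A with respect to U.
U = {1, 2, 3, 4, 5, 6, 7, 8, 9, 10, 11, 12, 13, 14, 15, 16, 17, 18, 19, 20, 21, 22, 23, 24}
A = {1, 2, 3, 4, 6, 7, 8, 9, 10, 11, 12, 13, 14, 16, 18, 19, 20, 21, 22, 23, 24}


Universal set U = {1, 2, 3, 4, 5, 6, 7, 8, 9, 10, 11, 12, 13, 14, 15, 16, 17, 18, 19, 20, 21, 22, 23, 24}
Set A = {1, 2, 3, 4, 6, 7, 8, 9, 10, 11, 12, 13, 14, 16, 18, 19, 20, 21, 22, 23, 24}
A' = U \ A = elements in U but not in A
Checking each element of U:
1 (in A, exclude), 2 (in A, exclude), 3 (in A, exclude), 4 (in A, exclude), 5 (not in A, include), 6 (in A, exclude), 7 (in A, exclude), 8 (in A, exclude), 9 (in A, exclude), 10 (in A, exclude), 11 (in A, exclude), 12 (in A, exclude), 13 (in A, exclude), 14 (in A, exclude), 15 (not in A, include), 16 (in A, exclude), 17 (not in A, include), 18 (in A, exclude), 19 (in A, exclude), 20 (in A, exclude), 21 (in A, exclude), 22 (in A, exclude), 23 (in A, exclude), 24 (in A, exclude)
A' = {5, 15, 17}

{5, 15, 17}


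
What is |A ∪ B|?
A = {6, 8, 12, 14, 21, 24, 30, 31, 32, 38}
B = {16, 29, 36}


Set A = {6, 8, 12, 14, 21, 24, 30, 31, 32, 38}, |A| = 10
Set B = {16, 29, 36}, |B| = 3
A ∩ B = {}, |A ∩ B| = 0
|A ∪ B| = |A| + |B| - |A ∩ B| = 10 + 3 - 0 = 13

13


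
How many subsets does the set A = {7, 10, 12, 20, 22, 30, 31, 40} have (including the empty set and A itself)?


Set A = {7, 10, 12, 20, 22, 30, 31, 40}
|A| = 8
The power set P(A) contains all subsets of A.
|P(A)| = 2^|A| = 2^8 = 256

256


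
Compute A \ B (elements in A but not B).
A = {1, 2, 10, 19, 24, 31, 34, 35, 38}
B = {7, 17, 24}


Set A = {1, 2, 10, 19, 24, 31, 34, 35, 38}
Set B = {7, 17, 24}
A \ B includes elements in A that are not in B.
Check each element of A:
1 (not in B, keep), 2 (not in B, keep), 10 (not in B, keep), 19 (not in B, keep), 24 (in B, remove), 31 (not in B, keep), 34 (not in B, keep), 35 (not in B, keep), 38 (not in B, keep)
A \ B = {1, 2, 10, 19, 31, 34, 35, 38}

{1, 2, 10, 19, 31, 34, 35, 38}


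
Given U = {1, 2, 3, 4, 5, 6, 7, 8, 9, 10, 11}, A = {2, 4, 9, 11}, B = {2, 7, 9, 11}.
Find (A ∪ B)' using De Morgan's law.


U = {1, 2, 3, 4, 5, 6, 7, 8, 9, 10, 11}
A = {2, 4, 9, 11}, B = {2, 7, 9, 11}
A ∪ B = {2, 4, 7, 9, 11}
(A ∪ B)' = U \ (A ∪ B) = {1, 3, 5, 6, 8, 10}
Verification via A' ∩ B': A' = {1, 3, 5, 6, 7, 8, 10}, B' = {1, 3, 4, 5, 6, 8, 10}
A' ∩ B' = {1, 3, 5, 6, 8, 10} ✓

{1, 3, 5, 6, 8, 10}


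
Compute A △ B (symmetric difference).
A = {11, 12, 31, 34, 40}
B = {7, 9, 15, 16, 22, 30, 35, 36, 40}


Set A = {11, 12, 31, 34, 40}
Set B = {7, 9, 15, 16, 22, 30, 35, 36, 40}
A △ B = (A \ B) ∪ (B \ A)
Elements in A but not B: {11, 12, 31, 34}
Elements in B but not A: {7, 9, 15, 16, 22, 30, 35, 36}
A △ B = {7, 9, 11, 12, 15, 16, 22, 30, 31, 34, 35, 36}

{7, 9, 11, 12, 15, 16, 22, 30, 31, 34, 35, 36}


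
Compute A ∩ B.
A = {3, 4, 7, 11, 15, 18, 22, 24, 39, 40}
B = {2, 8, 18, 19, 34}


Set A = {3, 4, 7, 11, 15, 18, 22, 24, 39, 40}
Set B = {2, 8, 18, 19, 34}
A ∩ B includes only elements in both sets.
Check each element of A against B:
3 ✗, 4 ✗, 7 ✗, 11 ✗, 15 ✗, 18 ✓, 22 ✗, 24 ✗, 39 ✗, 40 ✗
A ∩ B = {18}

{18}


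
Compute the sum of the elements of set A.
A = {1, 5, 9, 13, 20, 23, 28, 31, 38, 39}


Set A = {1, 5, 9, 13, 20, 23, 28, 31, 38, 39}
Sum = 1 + 5 + 9 + 13 + 20 + 23 + 28 + 31 + 38 + 39 = 207

207


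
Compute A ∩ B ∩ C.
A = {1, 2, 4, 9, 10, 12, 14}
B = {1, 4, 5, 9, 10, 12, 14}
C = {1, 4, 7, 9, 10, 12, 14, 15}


Set A = {1, 2, 4, 9, 10, 12, 14}
Set B = {1, 4, 5, 9, 10, 12, 14}
Set C = {1, 4, 7, 9, 10, 12, 14, 15}
First, A ∩ B = {1, 4, 9, 10, 12, 14}
Then, (A ∩ B) ∩ C = {1, 4, 9, 10, 12, 14}

{1, 4, 9, 10, 12, 14}


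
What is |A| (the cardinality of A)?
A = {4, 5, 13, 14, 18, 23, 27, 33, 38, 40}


Set A = {4, 5, 13, 14, 18, 23, 27, 33, 38, 40}
Listing elements: 4, 5, 13, 14, 18, 23, 27, 33, 38, 40
Counting: 10 elements
|A| = 10

10


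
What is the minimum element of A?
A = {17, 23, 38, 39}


Set A = {17, 23, 38, 39}
Elements in ascending order: 17, 23, 38, 39
The smallest element is 17.

17


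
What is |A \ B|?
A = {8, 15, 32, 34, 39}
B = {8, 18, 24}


Set A = {8, 15, 32, 34, 39}
Set B = {8, 18, 24}
A \ B = {15, 32, 34, 39}
|A \ B| = 4

4


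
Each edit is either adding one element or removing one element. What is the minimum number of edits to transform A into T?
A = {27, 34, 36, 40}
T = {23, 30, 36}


Set A = {27, 34, 36, 40}
Set T = {23, 30, 36}
Elements to remove from A (in A, not in T): {27, 34, 40} → 3 removals
Elements to add to A (in T, not in A): {23, 30} → 2 additions
Total edits = 3 + 2 = 5

5


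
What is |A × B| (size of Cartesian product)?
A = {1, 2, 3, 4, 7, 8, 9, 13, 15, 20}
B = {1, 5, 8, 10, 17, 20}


Set A = {1, 2, 3, 4, 7, 8, 9, 13, 15, 20} has 10 elements.
Set B = {1, 5, 8, 10, 17, 20} has 6 elements.
|A × B| = |A| × |B| = 10 × 6 = 60

60
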